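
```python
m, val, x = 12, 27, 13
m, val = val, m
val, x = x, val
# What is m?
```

Trace:
`m, val, x = 12, 27, 13` → m = 12; val = 27; x = 13
`m, val = val, m` → m = 27; val = 12
`val, x = x, val` → val = 13; x = 12
So m = 27

Answer: 27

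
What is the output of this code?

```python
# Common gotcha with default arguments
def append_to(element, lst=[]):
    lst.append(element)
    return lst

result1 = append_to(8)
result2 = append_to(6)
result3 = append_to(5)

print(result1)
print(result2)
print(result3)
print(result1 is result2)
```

Key concept: mutable default argument gotcha.
Step by step:
`result1 = append_to(8)` → result1 = [8]
`result2 = append_to(6)` → result1 = [8, 6] (same object as result2); result2 = [8, 6] (same object as result1)
`result3 = append_to(5)` → result1 = [8, 6, 5] (same object as result2, result3); result2 = [8, 6, 5] (same object as result1, result3); result3 = [8, 6, 5] (same object as result1, result2)
`print(result1)` → prints [8, 6, 5]
`print(result2)` → prints [8, 6, 5]
`print(result3)` → prints [8, 6, 5]
`print(result1 is result2)` → prints True

Answer:
[8, 6, 5]
[8, 6, 5]
[8, 6, 5]
True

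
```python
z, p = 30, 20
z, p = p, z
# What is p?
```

Trace:
`z, p = 30, 20` → z = 30; p = 20
`z, p = p, z` → z = 20; p = 30
So p = 30

Answer: 30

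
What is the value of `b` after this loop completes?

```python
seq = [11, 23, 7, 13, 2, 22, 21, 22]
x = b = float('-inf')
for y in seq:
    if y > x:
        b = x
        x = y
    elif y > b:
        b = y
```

Second largest (with repeats) in [11, 23, 7, 13, 2, 22, 21, 22]
`b` takes the values: -inf → 11 → 13 → 22

Answer: 22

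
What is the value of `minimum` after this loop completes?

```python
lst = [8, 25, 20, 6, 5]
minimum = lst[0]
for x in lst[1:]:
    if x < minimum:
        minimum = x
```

Minimum of [8, 25, 20, 6, 5]
`minimum` takes the values: 8 → 6 → 5

Answer: 5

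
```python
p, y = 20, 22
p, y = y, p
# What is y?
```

Trace:
`p, y = 20, 22` → p = 20; y = 22
`p, y = y, p` → p = 22; y = 20
So y = 20

Answer: 20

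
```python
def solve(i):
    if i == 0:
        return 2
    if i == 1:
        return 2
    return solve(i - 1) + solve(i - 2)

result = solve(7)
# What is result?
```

Build up from base cases: solve(0)=2, solve(1)=2, solve(2)=4, solve(3)=6, solve(4)=10, solve(5)=16, solve(6)=26, ..., solve(7)=42

Answer: 42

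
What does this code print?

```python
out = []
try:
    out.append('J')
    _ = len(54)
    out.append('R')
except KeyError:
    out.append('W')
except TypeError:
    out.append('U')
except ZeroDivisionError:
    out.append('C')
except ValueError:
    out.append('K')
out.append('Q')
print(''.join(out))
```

Execution trace: 'J' (try body) → 'U' (except TypeError) → 'Q' (after the try/except). Output: JUQ

Answer: JUQ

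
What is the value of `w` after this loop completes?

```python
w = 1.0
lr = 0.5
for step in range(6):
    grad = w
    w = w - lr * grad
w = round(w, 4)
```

Gradient descent: w = 1.0 * (1 - 0.5)^6
`w` takes the values: 1.0 → 0.5 → 0.25 → 0.125 → 0.0625 → 0.03125 → 0.015625 → 0.0156

Answer: 0.0156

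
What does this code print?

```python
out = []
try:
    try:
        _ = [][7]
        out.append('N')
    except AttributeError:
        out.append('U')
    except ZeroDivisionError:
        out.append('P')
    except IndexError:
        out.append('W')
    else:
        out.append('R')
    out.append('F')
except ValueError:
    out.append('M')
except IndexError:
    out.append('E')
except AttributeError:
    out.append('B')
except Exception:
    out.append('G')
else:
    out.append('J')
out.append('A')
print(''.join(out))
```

Execution trace: 'W' (inner except IndexError) → 'F' (try body, no exception) → 'J' (else) → 'A' (after the try/except). Output: WFJA

Answer: WFJA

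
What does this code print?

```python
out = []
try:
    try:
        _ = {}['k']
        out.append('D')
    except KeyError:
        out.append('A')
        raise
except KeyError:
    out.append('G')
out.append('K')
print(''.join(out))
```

Execution trace: 'A' (inner except KeyError) → 'G' (outer except KeyError) → 'K' (after the try/except). Output: AGK

Answer: AGK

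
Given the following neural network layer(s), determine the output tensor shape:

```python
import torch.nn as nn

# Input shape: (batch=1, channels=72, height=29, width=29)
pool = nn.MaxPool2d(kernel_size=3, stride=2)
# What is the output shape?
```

Input: (1, 72, 29, 29) -> Output: (1, 72, 14, 14)

Answer: (1, 72, 14, 14)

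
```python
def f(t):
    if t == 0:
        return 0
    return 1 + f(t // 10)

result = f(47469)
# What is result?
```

Count of digits of 47469: 5

Answer: 5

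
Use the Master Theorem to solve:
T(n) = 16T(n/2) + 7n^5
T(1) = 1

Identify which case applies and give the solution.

a=16, b=2, f(n)=7n^5. log_2(16) = 4. Since c=5 > 4 and the regularity condition holds (16(n/2)^5 = (16/2^5)n^5 with 16/2^5 < 1), Case 3 applies: T(n) = Θ(f(n)) = O(n^5).

Answer: O(n^5) - Case 3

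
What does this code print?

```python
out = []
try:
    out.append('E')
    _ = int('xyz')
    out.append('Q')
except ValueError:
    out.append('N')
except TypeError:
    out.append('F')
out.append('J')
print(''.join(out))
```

Execution trace: 'E' (try body) → 'N' (except ValueError) → 'J' (after the try/except). Output: ENJ

Answer: ENJ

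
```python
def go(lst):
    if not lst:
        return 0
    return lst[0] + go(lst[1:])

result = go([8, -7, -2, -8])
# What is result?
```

8 + (-7) + (-2) + (-8) + 0 = -9

Answer: -9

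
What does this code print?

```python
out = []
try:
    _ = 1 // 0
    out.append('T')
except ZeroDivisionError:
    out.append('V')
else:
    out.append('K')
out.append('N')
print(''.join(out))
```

Execution trace: 'V' (except ZeroDivisionError) → 'N' (after the try/except). Output: VN

Answer: VN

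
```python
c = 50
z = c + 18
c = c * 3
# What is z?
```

Trace:
`c = 50` → c = 50
`z = c + 18` → z = 68
`c = c * 3` → c = 150
So z = 68

Answer: 68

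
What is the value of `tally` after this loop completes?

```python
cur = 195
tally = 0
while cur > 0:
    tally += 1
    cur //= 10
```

Count digits by repeated division by 10
`tally` takes the values: 0 → 1 → 2 → 3

Answer: 3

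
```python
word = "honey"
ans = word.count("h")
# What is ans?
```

Trace:
`word = "honey"` → word = 'honey'
`ans = word.count("h")` → ans = 1
So ans = 1

Answer: 1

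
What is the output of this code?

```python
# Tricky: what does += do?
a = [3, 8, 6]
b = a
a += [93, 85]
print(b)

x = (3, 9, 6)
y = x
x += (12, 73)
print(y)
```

Key concept: += behavior differs for mutable vs immutable.
Step by step:
`a = [3, 8, 6]` → a = [3, 8, 6]
`b = a` → b = [3, 8, 6] (same object as a)
`a += [93, 85]` → a = [3, 8, 6, 93, 85] (same object as b); b = [3, 8, 6, 93, 85] (same object as a)
`print(b)` → prints [3, 8, 6, 93, 85]
`x = (3, 9, 6)` → x = (3, 9, 6)
`y = x` → y = (3, 9, 6)
`x += (12, 73)` → x = (3, 9, 6, 12, 73)
`print(y)` → prints (3, 9, 6)

Answer:
[3, 8, 6, 93, 85]
(3, 9, 6)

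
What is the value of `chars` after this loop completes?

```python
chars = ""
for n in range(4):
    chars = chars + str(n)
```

Concatenate digits 0 to 3
`chars` takes the values: "" → "0" → "01" → "012" → "0123"

Answer: "0123"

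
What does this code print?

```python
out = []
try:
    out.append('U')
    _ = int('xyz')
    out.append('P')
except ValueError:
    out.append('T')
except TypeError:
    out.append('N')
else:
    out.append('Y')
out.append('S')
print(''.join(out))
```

Execution trace: 'U' (try body) → 'T' (except ValueError) → 'S' (after the try/except). Output: UTS

Answer: UTS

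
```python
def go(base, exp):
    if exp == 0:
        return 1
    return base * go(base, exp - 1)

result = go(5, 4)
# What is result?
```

go(5, 4) = 5 * 5 * 5 * 5 = 625

Answer: 625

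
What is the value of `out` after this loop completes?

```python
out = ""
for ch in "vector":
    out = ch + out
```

Reverse 'vector'
`out` takes the values: "" → "v" → "ev" → "cev" → "tcev" → "otcev" → "rotcev"

Answer: "rotcev"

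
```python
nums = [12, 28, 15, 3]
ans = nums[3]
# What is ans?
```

Trace:
`nums = [12, 28, 15, 3]` → nums = [12, 28, 15, 3]
`ans = nums[3]` → ans = 3
So ans = 3

Answer: 3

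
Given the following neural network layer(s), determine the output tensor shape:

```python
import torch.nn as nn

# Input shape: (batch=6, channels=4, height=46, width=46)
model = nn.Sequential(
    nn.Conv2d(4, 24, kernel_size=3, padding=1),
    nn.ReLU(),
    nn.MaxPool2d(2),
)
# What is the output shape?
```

Input: (6, 4, 46, 46) -> after Conv2d: (6, 24, 46, 46) -> after ReLU: (6, 24, 46, 46) -> Output: (6, 24, 23, 23)

Answer: (6, 24, 23, 23)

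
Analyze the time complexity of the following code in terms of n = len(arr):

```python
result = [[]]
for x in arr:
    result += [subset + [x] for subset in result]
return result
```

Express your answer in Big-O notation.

This is subset (power-set) generation — 2^n subsets, each materialised as a list of up to n elements. Time complexity: O(n · 2^n).

Answer: O(n · 2^n)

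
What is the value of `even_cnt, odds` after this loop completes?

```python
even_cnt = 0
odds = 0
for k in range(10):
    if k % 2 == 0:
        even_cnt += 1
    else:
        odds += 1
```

Count evens and odds in range(10)
`even_cnt, odds` takes the values: (0, 0) → (1, 0) → (1, 1) → (2, 1) → (2, 2) → (3, 2) → (3, 3) → (4, 3) → (4, 4) → (5, 4) → (5, 5)

Answer: 5, 5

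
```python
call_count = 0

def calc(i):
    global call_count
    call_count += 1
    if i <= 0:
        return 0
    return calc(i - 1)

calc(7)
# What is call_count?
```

Linear recursion stepping by 1: 8 calls from i=7 down to ≤0.

Answer: 8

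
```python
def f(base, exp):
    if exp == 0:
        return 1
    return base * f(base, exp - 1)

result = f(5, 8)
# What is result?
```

f(5, 8) = 5 * 5 * 5 * 5 * 5 * 5 * 5 * 5 = 390625

Answer: 390625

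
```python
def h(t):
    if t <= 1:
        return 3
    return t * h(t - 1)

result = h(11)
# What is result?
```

h(11) = 11 * 10 * 9 * 8 * 7 * 6 * 5 * 4 * 3 * 2 * 3 = 119750400

Answer: 119750400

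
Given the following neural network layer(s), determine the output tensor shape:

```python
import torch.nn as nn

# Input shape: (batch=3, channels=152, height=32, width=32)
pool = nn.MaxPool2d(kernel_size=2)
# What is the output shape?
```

Input: (3, 152, 32, 32) -> Output: (3, 152, 16, 16)

Answer: (3, 152, 16, 16)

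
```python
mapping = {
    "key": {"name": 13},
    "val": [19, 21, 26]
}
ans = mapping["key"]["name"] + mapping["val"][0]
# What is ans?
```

Trace:
`mapping = { ...` → mapping = {'key': {'name': 13}, 'val': [19, 21, 26]}
`ans = mapping["key"]["name"] + mapping["val"][0]` → ans = 32
So ans = 32

Answer: 32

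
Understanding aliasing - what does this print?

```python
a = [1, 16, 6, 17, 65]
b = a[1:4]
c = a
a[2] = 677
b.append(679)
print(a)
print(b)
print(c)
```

Key concept: slice vs alias.
Step by step:
`a = [1, 16, 6, 17, 65]` → a = [1, 16, 6, 17, 65]
`b = a[1:4]` → b = [16, 6, 17]
`c = a` → c = [1, 16, 6, 17, 65] (same object as a)
`a[2] = 677` → a = [1, 16, 677, 17, 65] (same object as c); c = [1, 16, 677, 17, 65] (same object as a)
`b.append(679)` → b = [16, 6, 17, 679]
`print(a)` → prints [1, 16, 677, 17, 65]
`print(b)` → prints [16, 6, 17, 679]
`print(c)` → prints [1, 16, 677, 17, 65]

Answer:
[1, 16, 677, 17, 65]
[16, 6, 17, 679]
[1, 16, 677, 17, 65]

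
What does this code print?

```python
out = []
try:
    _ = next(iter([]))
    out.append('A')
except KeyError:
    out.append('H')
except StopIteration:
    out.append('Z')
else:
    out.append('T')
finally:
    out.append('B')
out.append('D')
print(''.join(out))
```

Execution trace: 'Z' (except StopIteration) → 'B' (finally) → 'D' (after the try/except). Output: ZBD

Answer: ZBD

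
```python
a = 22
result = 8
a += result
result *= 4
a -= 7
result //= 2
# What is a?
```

Trace:
`a = 22` → a = 22
`result = 8` → result = 8
`a += result` → a = 30
`result *= 4` → result = 32
`a -= 7` → a = 23
`result //= 2` → result = 16
So a = 23

Answer: 23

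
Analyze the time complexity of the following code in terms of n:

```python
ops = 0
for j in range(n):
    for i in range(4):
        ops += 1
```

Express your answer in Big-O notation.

Each loop level contributes: n × 1. Multiplying the contributions gives O(n).

Answer: O(n)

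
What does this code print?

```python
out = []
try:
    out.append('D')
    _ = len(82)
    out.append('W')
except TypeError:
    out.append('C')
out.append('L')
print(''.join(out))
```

Execution trace: 'D' (try body) → 'C' (except TypeError) → 'L' (after the try/except). Output: DCL

Answer: DCL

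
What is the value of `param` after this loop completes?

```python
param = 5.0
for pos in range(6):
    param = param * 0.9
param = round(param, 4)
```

Exponential decay: 5.0 * 0.9^6
`param` takes the values: 5.0 → 4.5 → 4.05 → 3.645 → 3.2805 → 2.95245 → 2.657205 → 2.6572

Answer: 2.6572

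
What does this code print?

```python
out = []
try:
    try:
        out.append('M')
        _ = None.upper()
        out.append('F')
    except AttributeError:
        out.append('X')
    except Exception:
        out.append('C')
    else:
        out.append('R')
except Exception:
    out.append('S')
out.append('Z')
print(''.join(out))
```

Execution trace: 'M' (inner try body) → 'X' (inner except AttributeError) → 'Z' (after the try/except). Output: MXZ

Answer: MXZ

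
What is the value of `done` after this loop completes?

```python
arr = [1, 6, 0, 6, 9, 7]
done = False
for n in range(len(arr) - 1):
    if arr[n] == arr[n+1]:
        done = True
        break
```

Check consecutive duplicates in [1, 6, 0, 6, 9, 7]
`done` takes the values: False

Answer: False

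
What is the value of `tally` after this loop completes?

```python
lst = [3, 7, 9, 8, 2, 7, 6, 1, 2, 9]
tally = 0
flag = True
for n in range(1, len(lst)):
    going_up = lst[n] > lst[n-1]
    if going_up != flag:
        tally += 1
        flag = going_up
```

Count direction changes in [3, 7, 9, 8, 2, 7, 6, 1, 2, 9]
`tally` takes the values: 0 → 1 → 2 → 3 → 4

Answer: 4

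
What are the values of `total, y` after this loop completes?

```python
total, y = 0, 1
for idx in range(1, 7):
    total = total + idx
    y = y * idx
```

Sum and factorial of 1 to 6
`total, y` takes the values: (0, 1) → (1, 1) → (3, 1) → (3, 2) → (6, 2) → (6, 6) → (10, 6) → (10, 24) → (15, 24) → (15, 120) → (21, 120) → (21, 720)

Answer: 21, 720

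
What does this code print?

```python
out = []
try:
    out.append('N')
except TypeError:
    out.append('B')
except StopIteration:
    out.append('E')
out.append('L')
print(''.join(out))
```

Execution trace: 'N' (try body, no exception) → 'L' (after the try/except). Output: NL

Answer: NL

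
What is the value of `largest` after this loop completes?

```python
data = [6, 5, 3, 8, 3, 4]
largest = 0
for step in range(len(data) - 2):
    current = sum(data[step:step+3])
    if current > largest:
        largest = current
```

Max sum of 3-element window in [6, 5, 3, 8, 3, 4]
`largest` takes the values: 0 → 14 → 16

Answer: 16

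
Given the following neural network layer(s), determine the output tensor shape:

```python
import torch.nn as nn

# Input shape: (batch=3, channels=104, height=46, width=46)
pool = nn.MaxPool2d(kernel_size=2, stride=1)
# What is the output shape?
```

Input: (3, 104, 46, 46) -> Output: (3, 104, 45, 45)

Answer: (3, 104, 45, 45)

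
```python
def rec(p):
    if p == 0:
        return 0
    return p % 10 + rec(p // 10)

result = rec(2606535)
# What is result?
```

Sum of digits of 2606535: 5 + 3 + 5 + 6 + 0 + 6 + 2 = 27

Answer: 27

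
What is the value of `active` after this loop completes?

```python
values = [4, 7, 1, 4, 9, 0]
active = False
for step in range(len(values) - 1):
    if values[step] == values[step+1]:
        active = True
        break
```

Check consecutive duplicates in [4, 7, 1, 4, 9, 0]
`active` takes the values: False

Answer: False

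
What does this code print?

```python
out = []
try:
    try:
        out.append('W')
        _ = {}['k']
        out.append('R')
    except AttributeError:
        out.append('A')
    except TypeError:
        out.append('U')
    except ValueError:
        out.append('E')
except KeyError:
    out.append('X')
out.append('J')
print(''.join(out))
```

Execution trace: 'W' (try body) → 'X' (outer except KeyError) → 'J' (after the try/except). Output: WXJ

Answer: WXJ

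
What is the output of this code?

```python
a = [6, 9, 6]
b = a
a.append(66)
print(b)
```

Key concept: basic list aliasing.
Step by step:
`a = [6, 9, 6]` → a = [6, 9, 6]
`b = a` → b = [6, 9, 6] (same object as a)
`a.append(66)` → a = [6, 9, 6, 66] (same object as b); b = [6, 9, 6, 66] (same object as a)
`print(b)` → prints [6, 9, 6, 66]

Answer: [6, 9, 6, 66]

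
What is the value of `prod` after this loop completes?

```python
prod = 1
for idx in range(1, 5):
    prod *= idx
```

4! = 24
`prod` takes the values: 1 → 2 → 6 → 24

Answer: 24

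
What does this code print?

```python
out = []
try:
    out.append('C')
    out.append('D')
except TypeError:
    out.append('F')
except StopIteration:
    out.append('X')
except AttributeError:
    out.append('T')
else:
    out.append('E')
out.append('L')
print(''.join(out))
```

Execution trace: 'C' (try body) → 'D' (try body, no exception) → 'E' (else) → 'L' (after the try/except). Output: CDEL

Answer: CDEL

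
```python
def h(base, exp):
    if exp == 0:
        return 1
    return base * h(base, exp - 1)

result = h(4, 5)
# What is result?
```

h(4, 5) = 4 * 4 * 4 * 4 * 4 = 1024

Answer: 1024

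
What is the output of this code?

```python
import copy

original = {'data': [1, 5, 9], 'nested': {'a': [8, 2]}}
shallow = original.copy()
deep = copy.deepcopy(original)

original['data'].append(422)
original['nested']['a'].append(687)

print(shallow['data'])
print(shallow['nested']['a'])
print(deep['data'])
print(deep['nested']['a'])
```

Key concept: comparing shallow vs deep copy.
Step by step:
`original = {'data': [1, 5, 9], 'nested': {'a': [8, 2]}}` → original = {'data': [1, 5, 9], 'nested': {'a': [8, 2]}}
`shallow = original.copy()` → shallow = {'data': [1, 5, 9], 'nested': {'a': [8, 2]}}
`deep = copy.deepcopy(original)` → deep = {'data': [1, 5, 9], 'nested': {'a': [8, 2]}}
`original['data'].append(422)` → original = {'data': [1, 5, 9, 422], 'nested': {'a': [8, 2]}}; shallow = {'data': [1, 5, 9, 422], 'nested': {'a': [8, 2]}}
`original['nested']['a'].append(687)` → original = {'data': [1, 5, 9, 422], 'nested': {'a': [8, 2, 687]}}; shallow = {'data': [1, 5, 9, 422], 'nested': {'a': [8, 2, 687]}}
`print(shallow['data'])` → prints [1, 5, 9, 422]
`print(shallow['nested']['a'])` → prints [8, 2, 687]
`print(deep['data'])` → prints [1, 5, 9]
`print(deep['nested']['a'])` → prints [8, 2]

Answer:
[1, 5, 9, 422]
[8, 2, 687]
[1, 5, 9]
[8, 2]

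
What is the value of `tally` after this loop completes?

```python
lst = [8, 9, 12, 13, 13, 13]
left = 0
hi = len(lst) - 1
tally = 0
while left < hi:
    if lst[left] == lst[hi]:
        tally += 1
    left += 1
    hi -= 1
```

Count matching pairs from ends
`tally` takes the values: 0

Answer: 0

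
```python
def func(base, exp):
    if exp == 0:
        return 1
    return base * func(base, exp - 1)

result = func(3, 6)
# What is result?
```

func(3, 6) = 3 * 3 * 3 * 3 * 3 * 3 = 729

Answer: 729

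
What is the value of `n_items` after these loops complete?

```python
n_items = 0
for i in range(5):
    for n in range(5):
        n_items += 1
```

5 * 5 = 25
`n_items` takes the values: 0 → 1 → 2 → 3 → 4 → 5 → 6 → 7 → 8 → 9 → 10 → 11 → 12 → 13 → 14 → 15 → 16 → 17 → 18 → 19 → 20 → 21 → 22 → 23 → 24 → 25

Answer: 25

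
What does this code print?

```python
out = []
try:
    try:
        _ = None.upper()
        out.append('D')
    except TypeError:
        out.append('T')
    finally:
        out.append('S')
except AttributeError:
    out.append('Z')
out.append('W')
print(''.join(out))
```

Execution trace: 'S' (finally) → 'Z' (outer except AttributeError) → 'W' (after the try/except). Output: SZW

Answer: SZW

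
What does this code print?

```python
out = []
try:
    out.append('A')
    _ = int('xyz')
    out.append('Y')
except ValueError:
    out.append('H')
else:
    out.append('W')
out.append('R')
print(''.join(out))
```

Execution trace: 'A' (try body) → 'H' (except ValueError) → 'R' (after the try/except). Output: AHR

Answer: AHR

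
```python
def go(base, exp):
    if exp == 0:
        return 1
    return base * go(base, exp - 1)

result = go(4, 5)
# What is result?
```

go(4, 5) = 4 * 4 * 4 * 4 * 4 = 1024

Answer: 1024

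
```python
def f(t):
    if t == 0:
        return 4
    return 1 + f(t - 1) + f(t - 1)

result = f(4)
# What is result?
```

f(t) = 1 + 2·f(t-1), f(0)=4. Closed form: (4+1)·2^4 - 1 = 79.

Answer: 79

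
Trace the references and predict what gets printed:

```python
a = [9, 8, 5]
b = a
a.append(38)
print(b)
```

Key concept: basic list aliasing.
Step by step:
`a = [9, 8, 5]` → a = [9, 8, 5]
`b = a` → b = [9, 8, 5] (same object as a)
`a.append(38)` → a = [9, 8, 5, 38] (same object as b); b = [9, 8, 5, 38] (same object as a)
`print(b)` → prints [9, 8, 5, 38]

Answer: [9, 8, 5, 38]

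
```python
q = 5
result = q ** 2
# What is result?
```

Trace:
`q = 5` → q = 5
`result = q ** 2` → result = 25
So result = 25

Answer: 25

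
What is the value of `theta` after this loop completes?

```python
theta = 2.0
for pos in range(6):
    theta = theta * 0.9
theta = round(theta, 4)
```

Exponential decay: 2.0 * 0.9^6
`theta` takes the values: 2.0 → 1.8 → 1.62 → 1.458 → 1.3122 → 1.18098 → 1.062882 → 1.0629

Answer: 1.0629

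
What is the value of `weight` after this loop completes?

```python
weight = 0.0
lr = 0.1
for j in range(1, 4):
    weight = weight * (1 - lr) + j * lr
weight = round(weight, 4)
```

Moving average with lr=0.1
`weight` takes the values: 0.0 → 0.1 → 0.29 → 0.561

Answer: 0.561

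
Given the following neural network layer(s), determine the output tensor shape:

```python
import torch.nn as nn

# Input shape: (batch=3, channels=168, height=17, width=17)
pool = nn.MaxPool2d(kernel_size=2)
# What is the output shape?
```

Input: (3, 168, 17, 17) -> Output: (3, 168, 8, 8)

Answer: (3, 168, 8, 8)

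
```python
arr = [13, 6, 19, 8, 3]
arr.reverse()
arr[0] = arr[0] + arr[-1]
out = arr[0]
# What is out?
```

Trace:
`arr = [13, 6, 19, 8, 3]` → arr = [13, 6, 19, 8, 3]
`arr.reverse()` → arr = [3, 8, 19, 6, 13]
`arr[0] = arr[0] + arr[-1]` → arr = [16, 8, 19, 6, 13]
`out = arr[0]` → out = 16
So out = 16

Answer: 16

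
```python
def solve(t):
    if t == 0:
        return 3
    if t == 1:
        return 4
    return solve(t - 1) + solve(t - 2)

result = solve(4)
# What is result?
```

Build up from base cases: solve(0)=3, solve(1)=4, solve(2)=7, solve(3)=11, solve(4)=18

Answer: 18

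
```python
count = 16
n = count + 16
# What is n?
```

Trace:
`count = 16` → count = 16
`n = count + 16` → n = 32
So n = 32

Answer: 32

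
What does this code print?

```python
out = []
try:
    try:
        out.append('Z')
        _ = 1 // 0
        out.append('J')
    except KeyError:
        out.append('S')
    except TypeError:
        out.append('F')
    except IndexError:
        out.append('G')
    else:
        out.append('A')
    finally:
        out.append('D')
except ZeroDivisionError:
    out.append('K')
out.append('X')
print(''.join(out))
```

Execution trace: 'Z' (try body) → 'D' (finally) → 'K' (outer except ZeroDivisionError) → 'X' (after the try/except). Output: ZDKX

Answer: ZDKX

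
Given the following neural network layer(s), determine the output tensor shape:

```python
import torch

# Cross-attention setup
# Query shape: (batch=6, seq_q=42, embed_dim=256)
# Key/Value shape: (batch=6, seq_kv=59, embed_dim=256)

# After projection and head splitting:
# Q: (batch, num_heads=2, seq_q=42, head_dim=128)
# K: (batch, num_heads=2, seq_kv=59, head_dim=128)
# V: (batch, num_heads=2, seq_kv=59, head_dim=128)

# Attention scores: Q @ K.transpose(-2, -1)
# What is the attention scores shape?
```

Input: (6, 42, 256) -> Output: (6, 2, 42, 59)

Answer: (6, 2, 42, 59)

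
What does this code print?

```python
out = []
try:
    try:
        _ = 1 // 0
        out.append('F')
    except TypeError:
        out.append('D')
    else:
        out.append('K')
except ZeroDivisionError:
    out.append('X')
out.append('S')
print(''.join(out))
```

Execution trace: 'X' (outer except ZeroDivisionError) → 'S' (after the try/except). Output: XS

Answer: XS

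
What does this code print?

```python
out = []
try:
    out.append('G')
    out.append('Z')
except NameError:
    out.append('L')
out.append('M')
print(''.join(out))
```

Execution trace: 'G' (try body) → 'Z' (try body, no exception) → 'M' (after the try/except). Output: GZM

Answer: GZM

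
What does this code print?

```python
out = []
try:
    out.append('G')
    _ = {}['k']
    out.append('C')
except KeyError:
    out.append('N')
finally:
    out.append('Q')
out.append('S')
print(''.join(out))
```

Execution trace: 'G' (try body) → 'N' (except KeyError) → 'Q' (finally) → 'S' (after the try/except). Output: GNQS

Answer: GNQS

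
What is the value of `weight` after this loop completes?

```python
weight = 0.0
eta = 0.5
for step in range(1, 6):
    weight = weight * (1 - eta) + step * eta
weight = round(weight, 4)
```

Moving average with lr=0.5
`weight` takes the values: 0.0 → 0.5 → 1.25 → 2.125 → 3.0625 → 4.03125 → 4.0312

Answer: 4.0312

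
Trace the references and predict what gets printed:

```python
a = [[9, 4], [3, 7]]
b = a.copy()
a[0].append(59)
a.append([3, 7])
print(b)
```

Key concept: shallow copy with nested lists.
Step by step:
`a = [[9, 4], [3, 7]]` → a = [[9, 4], [3, 7]]
`b = a.copy()` → b = [[9, 4], [3, 7]]
`a[0].append(59)` → a = [[9, 4, 59], [3, 7]]; b = [[9, 4, 59], [3, 7]]
`a.append([3, 7])` → a = [[9, 4, 59], [3, 7], [3, 7]]
`print(b)` → prints [[9, 4, 59], [3, 7]]

Answer: [[9, 4, 59], [3, 7]]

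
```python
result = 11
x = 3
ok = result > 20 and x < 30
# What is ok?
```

Trace:
`result = 11` → result = 11
`x = 3` → x = 3
`ok = result > 20 and x < 30` → ok = False
So ok = False

Answer: False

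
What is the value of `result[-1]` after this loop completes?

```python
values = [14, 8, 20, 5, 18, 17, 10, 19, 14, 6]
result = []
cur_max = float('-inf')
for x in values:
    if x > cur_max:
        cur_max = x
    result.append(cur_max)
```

Running max ends at 20
`result` takes the values: [] → [14] → [14, 14] → [14, 14, 20] → [14, 14, 20, 20] → [14, 14, 20, 20, 20] → [14, 14, 20, 20, 20, 20] → [14, 14, 20, 20, 20, 20, 20] → [14, 14, 20, 20, 20, 20, 20, 20] → [14, 14, 20, 20, 20, 20, 20, 20, 20] → [14, 14, 20, 20, 20, 20, 20, 20, 20, 20]
So `result[-1]` = 20

Answer: 20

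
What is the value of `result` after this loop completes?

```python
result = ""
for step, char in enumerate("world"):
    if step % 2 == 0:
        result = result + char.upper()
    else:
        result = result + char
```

Uppercase even positions in 'world'
`result` takes the values: "" → "W" → "Wo" → "WoR" → "WoRl" → "WoRlD"

Answer: "WoRlD"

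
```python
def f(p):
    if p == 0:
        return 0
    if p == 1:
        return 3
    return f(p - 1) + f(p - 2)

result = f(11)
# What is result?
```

Build up from base cases: f(0)=0, f(1)=3, f(2)=3, f(3)=6, f(4)=9, f(5)=15, f(6)=24, ..., f(11)=267

Answer: 267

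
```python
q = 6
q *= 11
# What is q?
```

Trace:
`q = 6` → q = 6
`q *= 11` → q = 66
So q = 66

Answer: 66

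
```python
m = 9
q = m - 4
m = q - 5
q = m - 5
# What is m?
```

Trace:
`m = 9` → m = 9
`q = m - 4` → q = 5
`m = q - 5` → m = 0
`q = m - 5` → q = -5
So m = 0

Answer: 0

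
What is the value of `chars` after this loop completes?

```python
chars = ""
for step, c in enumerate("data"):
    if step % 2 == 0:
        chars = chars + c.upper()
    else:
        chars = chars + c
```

Uppercase even positions in 'data'
`chars` takes the values: "" → "D" → "Da" → "DaT" → "DaTa"

Answer: "DaTa"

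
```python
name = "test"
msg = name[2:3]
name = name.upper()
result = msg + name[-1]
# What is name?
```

Trace:
`name = "test"` → name = 'test'
`msg = name[2:3]` → msg = 's'
`name = name.upper()` → name = 'TEST'
`result = msg + name[-1]` → result = 'sT'
So name = 'TEST'

Answer: 'TEST'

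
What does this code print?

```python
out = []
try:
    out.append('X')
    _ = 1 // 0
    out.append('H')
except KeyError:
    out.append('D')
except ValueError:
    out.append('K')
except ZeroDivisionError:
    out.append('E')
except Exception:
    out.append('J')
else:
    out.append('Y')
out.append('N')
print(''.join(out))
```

Execution trace: 'X' (try body) → 'E' (except ZeroDivisionError) → 'N' (after the try/except). Output: XEN

Answer: XEN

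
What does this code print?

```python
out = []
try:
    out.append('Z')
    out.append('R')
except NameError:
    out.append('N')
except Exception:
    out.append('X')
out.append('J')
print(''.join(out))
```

Execution trace: 'Z' (try body) → 'R' (try body, no exception) → 'J' (after the try/except). Output: ZRJ

Answer: ZRJ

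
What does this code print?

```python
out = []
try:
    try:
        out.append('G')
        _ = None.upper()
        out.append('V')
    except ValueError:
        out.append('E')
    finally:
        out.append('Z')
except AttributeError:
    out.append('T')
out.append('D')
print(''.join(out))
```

Execution trace: 'G' (try body) → 'Z' (finally) → 'T' (outer except AttributeError) → 'D' (after the try/except). Output: GZTD

Answer: GZTD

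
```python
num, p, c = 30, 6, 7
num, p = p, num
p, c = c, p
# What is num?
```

Trace:
`num, p, c = 30, 6, 7` → num = 30; p = 6; c = 7
`num, p = p, num` → num = 6; p = 30
`p, c = c, p` → p = 7; c = 30
So num = 6

Answer: 6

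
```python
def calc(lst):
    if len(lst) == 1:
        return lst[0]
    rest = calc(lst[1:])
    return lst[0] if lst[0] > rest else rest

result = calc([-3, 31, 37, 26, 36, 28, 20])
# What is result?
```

Recursive max over [-3, 31, 37, 26, 36, 28, 20] = 37

Answer: 37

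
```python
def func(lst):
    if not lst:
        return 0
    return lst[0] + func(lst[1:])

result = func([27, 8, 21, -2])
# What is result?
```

27 + 8 + 21 + (-2) + 0 = 54

Answer: 54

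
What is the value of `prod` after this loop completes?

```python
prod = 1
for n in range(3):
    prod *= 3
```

3^3 = 27
`prod` takes the values: 1 → 3 → 9 → 27

Answer: 27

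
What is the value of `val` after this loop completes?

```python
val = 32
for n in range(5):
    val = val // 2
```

Halve 5 times: 32 // 2^5 = 1
`val` takes the values: 32 → 16 → 8 → 4 → 2 → 1

Answer: 1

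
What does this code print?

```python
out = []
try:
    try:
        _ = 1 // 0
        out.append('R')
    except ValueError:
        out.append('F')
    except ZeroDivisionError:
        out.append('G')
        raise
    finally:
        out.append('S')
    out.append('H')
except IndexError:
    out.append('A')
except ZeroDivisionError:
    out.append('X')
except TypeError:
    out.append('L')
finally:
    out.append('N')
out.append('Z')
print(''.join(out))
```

Execution trace: 'G' (inner except ZeroDivisionError) → 'S' (inner finally) → 'X' (except ZeroDivisionError) → 'N' (finally) → 'Z' (after the try/except). Output: GSXNZ

Answer: GSXNZ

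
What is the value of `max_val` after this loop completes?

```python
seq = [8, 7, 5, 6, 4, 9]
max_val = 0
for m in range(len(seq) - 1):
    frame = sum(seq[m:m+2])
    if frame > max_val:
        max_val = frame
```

Max sum of 2-element window in [8, 7, 5, 6, 4, 9]
`max_val` takes the values: 0 → 15

Answer: 15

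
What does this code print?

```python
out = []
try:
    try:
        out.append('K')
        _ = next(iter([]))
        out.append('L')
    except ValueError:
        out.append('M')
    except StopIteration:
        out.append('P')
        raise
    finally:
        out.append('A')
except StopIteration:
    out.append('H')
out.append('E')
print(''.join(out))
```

Execution trace: 'K' (inner try body) → 'P' (inner except StopIteration) → 'A' (inner finally) → 'H' (outer except StopIteration) → 'E' (after the try/except). Output: KPAHE

Answer: KPAHE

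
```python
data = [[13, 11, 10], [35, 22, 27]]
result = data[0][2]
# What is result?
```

Trace:
`data = [[13, 11, 10], [35, 22, 27]]` → data = [[13, 11, 10], [35, 22, 27]]
`result = data[0][2]` → result = 10
So result = 10

Answer: 10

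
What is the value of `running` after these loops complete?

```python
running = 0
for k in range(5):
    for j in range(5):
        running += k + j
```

Sum of all k+j for k,j in 5x5
`running` takes the values: 0 → 1 → 3 → 6 → 10 → 11 → 13 → 16 → 20 → 25 → 27 → 30 → 34 → 39 → 45 → 48 → 52 → 57 → 63 → 70 → 74 → 79 → 85 → 92 → 100

Answer: 100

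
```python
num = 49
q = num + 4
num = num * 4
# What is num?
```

Trace:
`num = 49` → num = 49
`q = num + 4` → q = 53
`num = num * 4` → num = 196
So num = 196

Answer: 196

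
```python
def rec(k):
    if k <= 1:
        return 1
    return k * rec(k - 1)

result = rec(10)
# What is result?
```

rec(10) = 10 * 9 * 8 * 7 * 6 * 5 * 4 * 3 * 2 * 1 = 3628800

Answer: 3628800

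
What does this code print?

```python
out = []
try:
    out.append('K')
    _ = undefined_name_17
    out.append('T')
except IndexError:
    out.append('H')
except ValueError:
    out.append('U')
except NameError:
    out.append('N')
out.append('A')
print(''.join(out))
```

Execution trace: 'K' (try body) → 'N' (except NameError) → 'A' (after the try/except). Output: KNA

Answer: KNA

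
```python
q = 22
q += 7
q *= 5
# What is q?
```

Trace:
`q = 22` → q = 22
`q += 7` → q = 29
`q *= 5` → q = 145
So q = 145

Answer: 145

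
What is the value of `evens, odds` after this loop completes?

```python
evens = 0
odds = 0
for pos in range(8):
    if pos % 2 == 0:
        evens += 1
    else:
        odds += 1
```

Count evens and odds in range(8)
`evens, odds` takes the values: (0, 0) → (1, 0) → (1, 1) → (2, 1) → (2, 2) → (3, 2) → (3, 3) → (4, 3) → (4, 4)

Answer: 4, 4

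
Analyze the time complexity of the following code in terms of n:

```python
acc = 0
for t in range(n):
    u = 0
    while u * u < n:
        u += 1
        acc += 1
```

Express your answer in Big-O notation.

Each loop level contributes: n × √n. Multiplying the contributions gives O(n√n).

Answer: O(n√n)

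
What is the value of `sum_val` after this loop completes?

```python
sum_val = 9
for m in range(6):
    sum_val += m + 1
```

Start at 9, add 1 to 6 = 30
`sum_val` takes the values: 9 → 10 → 12 → 15 → 19 → 24 → 30

Answer: 30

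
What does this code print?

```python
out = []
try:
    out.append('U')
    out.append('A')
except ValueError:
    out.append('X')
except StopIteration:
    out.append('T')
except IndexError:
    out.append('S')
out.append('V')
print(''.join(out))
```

Execution trace: 'U' (try body) → 'A' (try body, no exception) → 'V' (after the try/except). Output: UAV

Answer: UAV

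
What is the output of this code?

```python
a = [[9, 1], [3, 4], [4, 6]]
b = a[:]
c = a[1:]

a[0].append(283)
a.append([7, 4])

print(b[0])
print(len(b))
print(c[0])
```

Key concept: slice with nested mutation.
Step by step:
`a = [[9, 1], [3, 4], [4, 6]]` → a = [[9, 1], [3, 4], [4, 6]]
`b = a[:]` → b = [[9, 1], [3, 4], [4, 6]]
`c = a[1:]` → c = [[3, 4], [4, 6]]
`a[0].append(283)` → a = [[9, 1, 283], [3, 4], [4, 6]]; b = [[9, 1, 283], [3, 4], [4, 6]]
`a.append([7, 4])` → a = [[9, 1, 283], [3, 4], [4, 6], [7, 4]]
`print(b[0])` → prints [9, 1, 283]
`print(len(b))` → prints 3
`print(c[0])` → prints [3, 4]

Answer:
[9, 1, 283]
3
[3, 4]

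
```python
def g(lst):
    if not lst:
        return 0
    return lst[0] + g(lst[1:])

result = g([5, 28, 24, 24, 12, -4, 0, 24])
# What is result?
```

5 + 28 + 24 + 24 + 12 + (-4) + 0 + 24 + 0 = 113

Answer: 113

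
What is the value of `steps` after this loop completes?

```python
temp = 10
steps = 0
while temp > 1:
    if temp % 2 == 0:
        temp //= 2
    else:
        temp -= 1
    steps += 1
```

Steps to reduce 10 to 1
`steps` takes the values: 0 → 1 → 2 → 3 → 4

Answer: 4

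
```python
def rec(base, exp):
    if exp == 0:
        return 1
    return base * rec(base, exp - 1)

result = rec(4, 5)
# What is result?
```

rec(4, 5) = 4 * 4 * 4 * 4 * 4 = 1024

Answer: 1024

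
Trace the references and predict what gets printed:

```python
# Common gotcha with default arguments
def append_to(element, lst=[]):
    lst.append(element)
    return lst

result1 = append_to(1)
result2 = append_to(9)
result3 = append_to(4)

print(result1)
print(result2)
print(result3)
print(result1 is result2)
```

Key concept: mutable default argument gotcha.
Step by step:
`result1 = append_to(1)` → result1 = [1]
`result2 = append_to(9)` → result1 = [1, 9] (same object as result2); result2 = [1, 9] (same object as result1)
`result3 = append_to(4)` → result1 = [1, 9, 4] (same object as result2, result3); result2 = [1, 9, 4] (same object as result1, result3); result3 = [1, 9, 4] (same object as result1, result2)
`print(result1)` → prints [1, 9, 4]
`print(result2)` → prints [1, 9, 4]
`print(result3)` → prints [1, 9, 4]
`print(result1 is result2)` → prints True

Answer:
[1, 9, 4]
[1, 9, 4]
[1, 9, 4]
True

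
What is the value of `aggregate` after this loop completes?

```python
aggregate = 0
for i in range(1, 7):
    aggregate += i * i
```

Sum of squares 1² to 6² = 91
`aggregate` takes the values: 0 → 1 → 5 → 14 → 30 → 55 → 91

Answer: 91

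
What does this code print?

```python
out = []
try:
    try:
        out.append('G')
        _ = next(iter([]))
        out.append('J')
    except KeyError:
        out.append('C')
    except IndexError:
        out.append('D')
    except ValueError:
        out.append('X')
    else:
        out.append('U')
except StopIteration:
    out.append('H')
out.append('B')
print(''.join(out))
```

Execution trace: 'G' (try body) → 'H' (outer except StopIteration) → 'B' (after the try/except). Output: GHB

Answer: GHB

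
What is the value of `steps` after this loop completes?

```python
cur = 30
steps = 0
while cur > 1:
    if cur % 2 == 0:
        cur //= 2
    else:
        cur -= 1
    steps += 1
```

Steps to reduce 30 to 1
`steps` takes the values: 0 → 1 → 2 → 3 → 4 → 5 → 6 → 7

Answer: 7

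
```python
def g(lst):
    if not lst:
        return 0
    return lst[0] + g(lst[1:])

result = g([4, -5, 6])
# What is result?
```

4 + (-5) + 6 + 0 = 5

Answer: 5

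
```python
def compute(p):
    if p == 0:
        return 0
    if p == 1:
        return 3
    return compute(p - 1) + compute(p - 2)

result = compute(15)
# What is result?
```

Build up from base cases: compute(0)=0, compute(1)=3, compute(2)=3, compute(3)=6, compute(4)=9, compute(5)=15, compute(6)=24, ..., compute(15)=1830

Answer: 1830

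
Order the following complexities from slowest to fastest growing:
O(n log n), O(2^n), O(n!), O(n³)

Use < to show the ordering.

Ordered by growth rate: O(n log n) < O(n³) < O(2^n) < O(n!)

Answer: O(n log n) < O(n³) < O(2^n) < O(n!)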